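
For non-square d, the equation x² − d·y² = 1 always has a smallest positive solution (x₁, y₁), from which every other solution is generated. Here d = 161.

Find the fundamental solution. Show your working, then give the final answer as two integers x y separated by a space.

[12; 1,2,4,1,2,1,4,2,1,24] for √161; ℓ=10 ⇒ convergent index 9
k=0  a_k=12  p_k/q_k = 12/1
k=1  a_k=1  p_k/q_k = 13/1
k=2  a_k=2  p_k/q_k = 38/3
…
k=6  a_k=1  p_k/q_k = 774/61
…
k=8  a_k=2  p_k/q_k = 8108/639
k=9  a_k=1  p_k/q_k = 11775/928
fundamental: x₁=11775, y₁=928  (since 138650625 − 161·861184 = 1)

11775 928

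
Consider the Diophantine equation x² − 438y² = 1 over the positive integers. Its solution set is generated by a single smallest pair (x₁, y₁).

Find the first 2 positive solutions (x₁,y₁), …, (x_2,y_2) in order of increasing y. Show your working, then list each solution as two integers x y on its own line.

293 14
171697 8204

d=438: √d = [20; 1,12,1,40] (ℓ=4, even), read p_3/q_3
a_0=20:  p_0=20·1+0=20,  q_0=20·0+1=1
…
a_2=12:  p_2=12·21+20=272,  q_2=12·1+1=13
a_3=1:  p_3=1·272+21=293,  q_3=1·13+1=14
(x₁, y₁) = (293, 14);  293² − 438·14² = 1 ✓
(x_2, y_2) = (293·293 + 438·14·14, 293·14 + 14·293) = (171697, 8204)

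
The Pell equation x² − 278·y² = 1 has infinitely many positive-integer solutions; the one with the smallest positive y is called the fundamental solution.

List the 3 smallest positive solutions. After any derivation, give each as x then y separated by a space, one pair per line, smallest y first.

√278 = [16; 1,2,16,2,1,32, …], period ℓ=6 (even) → k=5
i=0: a=16 ⇒ p=16, q=1
…
i=4: a=2 ⇒ p=1684, q=101
i=5: a=1 ⇒ p=2501, q=150
fundamental: x₁=2501, y₁=150  (since 6255001 − 278·22500 = 1)
n=2: (2501,150)∘(2501,150) = (2501·2501+278·150·150, 2501·150+150·2501) = (12510001,750300)
n=3: (12510001,750300)∘(2501,150) = (2501·12510001+278·150·750300, 2501·750300+150·12510001) = (62575022501,3753000450)

2501 150
12510001 750300
62575022501 3753000450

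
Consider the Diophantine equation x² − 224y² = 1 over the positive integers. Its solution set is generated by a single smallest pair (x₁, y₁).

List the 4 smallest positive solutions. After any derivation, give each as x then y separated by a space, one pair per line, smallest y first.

15 1
449 30
13455 899
403201 26940

d=224: √d = [14; 1,28] (ℓ=2, even), read p_1/q_1
step 0: (14, 1)  from 14·(1,0) + (0,1)
step 1: (15, 1)  from 1·(14,1) + (1,0)
→ (15, 1).  Check: 15²=225, 224·1²=224, difference 1.
(x_2, y_2) = (15·15 + 224·1·1, 15·1 + 1·15) = (449, 30)
(x_3, y_3) = (15·449 + 224·1·30, 15·30 + 1·449) = (13455, 899)
(x_4, y_4) = (15·13455 + 224·1·899, 15·899 + 1·13455) = (403201, 26940)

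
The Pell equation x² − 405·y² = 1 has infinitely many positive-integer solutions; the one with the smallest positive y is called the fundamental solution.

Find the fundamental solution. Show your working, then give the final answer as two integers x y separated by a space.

161 8

d=405: √d = [20; 8,40] (ℓ=2, even), read p_1/q_1
k=0  a_k=20  p_k/q_k = 20/1
k=1  a_k=8  p_k/q_k = 161/8
fundamental: x₁=161, y₁=8  (since 25921 − 405·64 = 1)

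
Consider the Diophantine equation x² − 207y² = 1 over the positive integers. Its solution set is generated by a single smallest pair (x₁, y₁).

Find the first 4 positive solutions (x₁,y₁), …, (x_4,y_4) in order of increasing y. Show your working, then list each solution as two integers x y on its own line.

1151 80
2649601 184160
6099380351 423936240
14040770918401 975901040320

[14; 2,1,1,2,1,1,2,28] for √207; ℓ=8 ⇒ convergent index 7
i=0: a=14 ⇒ p=14, q=1
…
i=2: a=1 ⇒ p=43, q=3
i=3: a=1 ⇒ p=72, q=5
i=4: a=2 ⇒ p=187, q=13
…
i=6: a=1 ⇒ p=446, q=31
i=7: a=2 ⇒ p=1151, q=80
fundamental: x₁=1151, y₁=80  (since 1324801 − 207·6400 = 1)
k=2:  x_2 = 1151·1151+207·80·80 = 2649601,  y_2 = 1151·80+80·1151 = 184160
k=3:  x_3 = 1151·2649601+207·80·184160 = 6099380351,  y_3 = 1151·184160+80·2649601 = 423936240
k=4:  x_4 = 1151·6099380351+207·80·423936240 = 14040770918401,  y_4 = 1151·423936240+80·6099380351 = 975901040320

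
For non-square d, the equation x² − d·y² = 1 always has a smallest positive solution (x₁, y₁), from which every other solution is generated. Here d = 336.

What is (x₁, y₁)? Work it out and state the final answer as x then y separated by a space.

55 3

d=336: √d = [18; 3,36] (ℓ=2, even), read p_1/q_1
i=0: a=18 ⇒ p=18, q=1
i=1: a=3 ⇒ p=55, q=3
fundamental: x₁=55, y₁=3  (since 3025 − 336·9 = 1)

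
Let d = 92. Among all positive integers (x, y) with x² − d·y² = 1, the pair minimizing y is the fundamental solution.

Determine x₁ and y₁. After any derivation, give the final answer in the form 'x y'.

√92 → a₀=9, period (1,1,2,4,2,1,1,18); ℓ=8 even so k=7
i=0: a=9 ⇒ p=9, q=1
i=1: a=1 ⇒ p=10, q=1
…
i=3: a=2 ⇒ p=48, q=5
…
i=6: a=1 ⇒ p=681, q=71
i=7: a=1 ⇒ p=1151, q=120
(x₁, y₁) = (1151, 120);  1151² − 92·120² = 1 ✓

1151 120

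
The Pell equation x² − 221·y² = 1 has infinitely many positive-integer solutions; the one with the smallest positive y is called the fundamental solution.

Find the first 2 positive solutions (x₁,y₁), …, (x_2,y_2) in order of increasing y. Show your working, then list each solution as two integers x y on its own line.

1665 112
5544449 372960

√221 = [14; 1,6,2,6,1,28, …], period ℓ=6 (even) → k=5
k=0  a_k=14  p_k/q_k = 14/1
k=1  a_k=1  p_k/q_k = 15/1
k=2  a_k=6  p_k/q_k = 104/7
k=3  a_k=2  p_k/q_k = 223/15
k=4  a_k=6  p_k/q_k = 1442/97
k=5  a_k=1  p_k/q_k = 1665/112
(x₁, y₁) = (1665, 112);  1665² − 221·112² = 1 ✓
(x_2, y_2) = (1665·1665 + 221·112·112, 1665·112 + 112·1665) = (5544449, 372960)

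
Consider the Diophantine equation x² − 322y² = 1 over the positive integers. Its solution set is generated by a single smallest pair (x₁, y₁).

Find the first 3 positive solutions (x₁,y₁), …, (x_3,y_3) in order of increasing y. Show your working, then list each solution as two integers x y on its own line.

323 18
208657 11628
134792099 7511670

√322 → a₀=17, period (1,16,1,34); ℓ=4 even so k=3
a_0=17:  p_0=17·1+0=17,  q_0=17·0+1=1
a_1=1:  p_1=1·17+1=18,  q_1=1·1+0=1
a_2=16:  p_2=16·18+17=305,  q_2=16·1+1=17
a_3=1:  p_3=1·305+18=323,  q_3=1·17+1=18
fundamental: x₁=323, y₁=18  (since 104329 − 322·324 = 1)
n=2: (323,18)∘(323,18) = (323·323+322·18·18, 323·18+18·323) = (208657,11628)
n=3: (208657,11628)∘(323,18) = (323·208657+322·18·11628, 323·11628+18·208657) = (134792099,7511670)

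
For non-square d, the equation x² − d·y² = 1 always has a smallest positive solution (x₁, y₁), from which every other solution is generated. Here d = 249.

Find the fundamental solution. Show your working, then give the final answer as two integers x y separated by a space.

8553815 542076

√249 = [15; 1,3,1,1,5,…,3,1,30, …], period ℓ=16 (even) → k=15
step 0: (15, 1)  from 15·(1,0) + (0,1)
step 1: (16, 1)  from 1·(15,1) + (1,0)
…
step 5: (789, 50)  from 5·(142,9) + (79,5)
step 6: (931, 59)  from 1·(789,50) + (142,9)
…
step 8: (36751, 2329)  from 10·(3582,227) + (931,59)
step 9: (113835, 7214)  from 3·(36751,2329) + (3582,227)
step 10: (150586, 9543)  from 1·(113835,7214) + (36751,2329)
…
step 14: (6669699, 422675)  from 3·(1884116,119401) + (1017351,64472)
step 15: (8553815, 542076)  from 1·(6669699,422675) + (1884116,119401)
→ (8553815, 542076).  Check: 8553815²=73167751054225, 249·542076²=73167751054224, difference 1.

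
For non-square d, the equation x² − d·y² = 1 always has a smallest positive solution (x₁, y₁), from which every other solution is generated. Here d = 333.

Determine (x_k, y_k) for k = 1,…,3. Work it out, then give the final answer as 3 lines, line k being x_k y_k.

73 4
10657 584
1555849 85260

d=333: √d = [18; 4,36] (ℓ=2, even), read p_1/q_1
k=0  a_k=18  p_k/q_k = 18/1
k=1  a_k=4  p_k/q_k = 73/4
fundamental: x₁=73, y₁=4  (since 5329 − 333·16 = 1)
(x_2, y_2) = (73·73 + 333·4·4, 73·4 + 4·73) = (10657, 584)
(x_3, y_3) = (73·10657 + 333·4·584, 73·584 + 4·10657) = (1555849, 85260)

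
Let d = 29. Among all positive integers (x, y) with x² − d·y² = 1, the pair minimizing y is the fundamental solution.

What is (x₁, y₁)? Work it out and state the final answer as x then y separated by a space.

9801 1820

[5; 2,1,1,2,10] for √29; ℓ=5 ⇒ convergent index 9
a_0=5:  p_0=5·1+0=5,  q_0=5·0+1=1
a_1=2:  p_1=2·5+1=11,  q_1=2·1+0=2
…
a_3=1:  p_3=1·16+11=27,  q_3=1·3+2=5
…
a_7=1:  p_7=1·1524+727=2251,  q_7=1·283+135=418
a_8=1:  p_8=1·2251+1524=3775,  q_8=1·418+283=701
a_9=2:  p_9=2·3775+2251=9801,  q_9=2·701+418=1820
(x₁, y₁) = (9801, 1820);  9801² − 29·1820² = 1 ✓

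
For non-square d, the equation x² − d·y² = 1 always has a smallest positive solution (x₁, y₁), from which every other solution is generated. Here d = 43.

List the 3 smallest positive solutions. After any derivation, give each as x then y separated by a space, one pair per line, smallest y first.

3482 531
24248647 3697884
168867574226 25752063645

[6; 1,1,3,1,5,1,3,1,1,12] for √43; ℓ=10 ⇒ convergent index 9
i=0: a=6 ⇒ p=6, q=1
…
i=4: a=1 ⇒ p=59, q=9
…
i=6: a=1 ⇒ p=400, q=61
…
i=8: a=1 ⇒ p=1941, q=296
i=9: a=1 ⇒ p=3482, q=531
fundamental: x₁=3482, y₁=531  (since 12124324 − 43·281961 = 1)
(x_2, y_2) = (3482·3482 + 43·531·531, 3482·531 + 531·3482) = (24248647, 3697884)
(x_3, y_3) = (3482·24248647 + 43·531·3697884, 3482·3697884 + 531·24248647) = (168867574226, 25752063645)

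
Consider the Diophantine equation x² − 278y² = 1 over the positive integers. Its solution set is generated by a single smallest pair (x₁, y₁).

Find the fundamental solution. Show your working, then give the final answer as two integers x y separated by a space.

2501 150

d=278: √d = [16; 1,2,16,2,1,32] (ℓ=6, even), read p_5/q_5
a_0=16:  p_0=16·1+0=16,  q_0=16·0+1=1
a_1=1:  p_1=1·16+1=17,  q_1=1·1+0=1
a_2=2:  p_2=2·17+16=50,  q_2=2·1+1=3
a_3=16:  p_3=16·50+17=817,  q_3=16·3+1=49
a_4=2:  p_4=2·817+50=1684,  q_4=2·49+3=101
a_5=1:  p_5=1·1684+817=2501,  q_5=1·101+49=150
(x₁, y₁) = (2501, 150);  2501² − 278·150² = 1 ✓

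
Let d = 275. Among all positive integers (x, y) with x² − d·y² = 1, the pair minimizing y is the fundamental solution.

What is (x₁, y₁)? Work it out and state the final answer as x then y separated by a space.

199 12

d=275: √d = [16; 1,1,2,1,1,32] (ℓ=6, even), read p_5/q_5
step 0: (16, 1)  from 16·(1,0) + (0,1)
step 1: (17, 1)  from 1·(16,1) + (1,0)
…
step 3: (83, 5)  from 2·(33,2) + (17,1)
step 4: (116, 7)  from 1·(83,5) + (33,2)
step 5: (199, 12)  from 1·(116,7) + (83,5)
→ (199, 12).  Check: 199²=39601, 275·12²=39600, difference 1.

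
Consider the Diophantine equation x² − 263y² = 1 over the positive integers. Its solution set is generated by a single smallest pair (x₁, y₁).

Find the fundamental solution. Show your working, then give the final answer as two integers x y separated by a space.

139128 8579

√263 = [16; 4,1,1,1,1,15,1,1,1,1,4,32, …], period ℓ=12 (even) → k=11
step 0: (16, 1)  from 16·(1,0) + (0,1)
step 1: (65, 4)  from 4·(16,1) + (1,0)
…
step 3: (146, 9)  from 1·(81,5) + (65,4)
…
step 5: (373, 23)  from 1·(227,14) + (146,9)
…
step 7: (6195, 382)  from 1·(5822,359) + (373,23)
…
step 9: (18212, 1123)  from 1·(12017,741) + (6195,382)
step 10: (30229, 1864)  from 1·(18212,1123) + (12017,741)
step 11: (139128, 8579)  from 4·(30229,1864) + (18212,1123)
(x₁, y₁) = (139128, 8579);  139128² − 263·8579² = 1 ✓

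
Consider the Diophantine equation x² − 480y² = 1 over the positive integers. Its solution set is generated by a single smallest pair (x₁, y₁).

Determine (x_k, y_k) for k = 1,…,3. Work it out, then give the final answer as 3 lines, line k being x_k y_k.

√480 → a₀=21, period (1,9,1,42); ℓ=4 even so k=3
i=0: a=21 ⇒ p=21, q=1
i=1: a=1 ⇒ p=22, q=1
i=2: a=9 ⇒ p=219, q=10
i=3: a=1 ⇒ p=241, q=11
fundamental: x₁=241, y₁=11  (since 58081 − 480·121 = 1)
(x_2, y_2) = (241·241 + 480·11·11, 241·11 + 11·241) = (116161, 5302)
(x_3, y_3) = (241·116161 + 480·11·5302, 241·5302 + 11·116161) = (55989361, 2555553)

241 11
116161 5302
55989361 2555553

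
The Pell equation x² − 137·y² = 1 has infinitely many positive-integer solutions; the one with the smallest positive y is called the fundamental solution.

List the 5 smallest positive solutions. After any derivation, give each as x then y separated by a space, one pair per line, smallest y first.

6083073 519712
74007554246657 6322892069952
900386710067742990849 76925228065277725280
10954236171143757109591351297 935883555725460013412300928
133270836576615035597116312473600513 11386095977955005515107946008258208

√137 → a₀=11, period (1,2,2,1,1,2,2,1,22); ℓ=9 odd so k=17
i=0: a=11 ⇒ p=11, q=1
i=1: a=1 ⇒ p=12, q=1
i=2: a=2 ⇒ p=35, q=3
i=3: a=2 ⇒ p=82, q=7
…
i=6: a=2 ⇒ p=515, q=44
i=7: a=2 ⇒ p=1229, q=105
…
i=9: a=22 ⇒ p=39597, q=3383
…
i=11: a=2 ⇒ p=122279, q=10447
i=12: a=2 ⇒ p=285899, q=24426
i=13: a=1 ⇒ p=408178, q=34873
i=14: a=1 ⇒ p=694077, q=59299
i=15: a=2 ⇒ p=1796332, q=153471
i=16: a=2 ⇒ p=4286741, q=366241
i=17: a=1 ⇒ p=6083073, q=519712
(x₁, y₁) = (6083073, 519712);  6083073² − 137·519712² = 1 ✓
(6083073+519712√137)^2 = 74007554246657 + 6322892069952√137
(6083073+519712√137)^3 = 900386710067742990849 + 76925228065277725280√137
(6083073+519712√137)^4 = 10954236171143757109591351297 + 935883555725460013412300928√137
(6083073+519712√137)^5 = 133270836576615035597116312473600513 + 11386095977955005515107946008258208√137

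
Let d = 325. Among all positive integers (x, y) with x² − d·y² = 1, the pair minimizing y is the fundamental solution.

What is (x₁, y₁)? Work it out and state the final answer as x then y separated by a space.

d=325: √d = [18; 36] (ℓ=1, odd), read p_1/q_1
step 0: (18, 1)  from 18·(1,0) + (0,1)
step 1: (649, 36)  from 36·(18,1) + (1,0)
(x₁, y₁) = (649, 36);  649² − 325·36² = 1 ✓

649 36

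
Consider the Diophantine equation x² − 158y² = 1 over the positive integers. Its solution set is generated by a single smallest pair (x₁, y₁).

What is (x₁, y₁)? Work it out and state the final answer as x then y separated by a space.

[12; 1,1,3,12,3,1,1,24] for √158; ℓ=8 ⇒ convergent index 7
a_0=12:  p_0=12·1+0=12,  q_0=12·0+1=1
a_1=1:  p_1=1·12+1=13,  q_1=1·1+0=1
a_2=1:  p_2=1·13+12=25,  q_2=1·1+1=2
a_3=3:  p_3=3·25+13=88,  q_3=3·2+1=7
…
a_6=1:  p_6=1·3331+1081=4412,  q_6=1·265+86=351
a_7=1:  p_7=1·4412+3331=7743,  q_7=1·351+265=616
→ (7743, 616).  Check: 7743²=59954049, 158·616²=59954048, difference 1.

7743 616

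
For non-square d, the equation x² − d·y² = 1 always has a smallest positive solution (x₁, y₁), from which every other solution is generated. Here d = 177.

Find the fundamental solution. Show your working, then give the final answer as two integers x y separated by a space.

62423 4692

√177 = [13; 3,3,2,8,2,3,3,26, …], period ℓ=8 (even) → k=7
step 0: (13, 1)  from 13·(1,0) + (0,1)
step 1: (40, 3)  from 3·(13,1) + (1,0)
step 2: (133, 10)  from 3·(40,3) + (13,1)
step 3: (306, 23)  from 2·(133,10) + (40,3)
…
step 6: (18985, 1427)  from 3·(5468,411) + (2581,194)
step 7: (62423, 4692)  from 3·(18985,1427) + (5468,411)
(x₁, y₁) = (62423, 4692);  62423² − 177·4692² = 1 ✓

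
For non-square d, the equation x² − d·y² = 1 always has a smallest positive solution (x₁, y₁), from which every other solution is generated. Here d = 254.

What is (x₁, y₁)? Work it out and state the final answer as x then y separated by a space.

255 16

d=254: √d = [15; 1,14,1,30] (ℓ=4, even), read p_3/q_3
i=0: a=15 ⇒ p=15, q=1
i=1: a=1 ⇒ p=16, q=1
i=2: a=14 ⇒ p=239, q=15
i=3: a=1 ⇒ p=255, q=16
fundamental: x₁=255, y₁=16  (since 65025 − 254·256 = 1)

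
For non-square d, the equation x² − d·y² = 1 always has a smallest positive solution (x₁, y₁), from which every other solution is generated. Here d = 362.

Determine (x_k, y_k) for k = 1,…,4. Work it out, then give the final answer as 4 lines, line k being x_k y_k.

d=362: √d = [19; 38] (ℓ=1, odd), read p_1/q_1
k=0  a_k=19  p_k/q_k = 19/1
k=1  a_k=38  p_k/q_k = 723/38
→ (723, 38).  Check: 723²=522729, 362·38²=522728, difference 1.
n=2: (723,38)∘(723,38) = (723·723+362·38·38, 723·38+38·723) = (1045457,54948)
n=3: (1045457,54948)∘(723,38) = (723·1045457+362·38·54948, 723·54948+38·1045457) = (1511730099,79454770)
n=4: (1511730099,79454770)∘(723,38) = (723·1511730099+362·38·79454770, 723·79454770+38·1511730099) = (2185960677697,114891542472)

723 38
1045457 54948
1511730099 79454770
2185960677697 114891542472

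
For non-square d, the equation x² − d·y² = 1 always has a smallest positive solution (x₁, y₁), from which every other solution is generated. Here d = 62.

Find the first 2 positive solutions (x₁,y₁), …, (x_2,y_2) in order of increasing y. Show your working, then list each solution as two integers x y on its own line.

√62 → a₀=7, period (1,6,1,14); ℓ=4 even so k=3
k=0  a_k=7  p_k/q_k = 7/1
k=1  a_k=1  p_k/q_k = 8/1
k=2  a_k=6  p_k/q_k = 55/7
k=3  a_k=1  p_k/q_k = 63/8
→ (63, 8).  Check: 63²=3969, 62·8²=3968, difference 1.
(x_2, y_2) = (63·63 + 62·8·8, 63·8 + 8·63) = (7937, 1008)

63 8
7937 1008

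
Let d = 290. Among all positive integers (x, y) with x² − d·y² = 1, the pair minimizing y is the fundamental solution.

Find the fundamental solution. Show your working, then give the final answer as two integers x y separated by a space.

579 34

[17; 34] for √290; ℓ=1 ⇒ convergent index 1
step 0: (17, 1)  from 17·(1,0) + (0,1)
step 1: (579, 34)  from 34·(17,1) + (1,0)
(x₁, y₁) = (579, 34);  579² − 290·34² = 1 ✓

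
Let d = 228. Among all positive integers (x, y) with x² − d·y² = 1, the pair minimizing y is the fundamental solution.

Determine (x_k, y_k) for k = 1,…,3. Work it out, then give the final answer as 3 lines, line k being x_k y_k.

151 10
45601 3020
13771351 912030

[15; 10,30] for √228; ℓ=2 ⇒ convergent index 1
k=0  a_k=15  p_k/q_k = 15/1
k=1  a_k=10  p_k/q_k = 151/10
→ (151, 10).  Check: 151²=22801, 228·10²=22800, difference 1.
(x_2, y_2) = (151·151 + 228·10·10, 151·10 + 10·151) = (45601, 3020)
(x_3, y_3) = (151·45601 + 228·10·3020, 151·3020 + 10·45601) = (13771351, 912030)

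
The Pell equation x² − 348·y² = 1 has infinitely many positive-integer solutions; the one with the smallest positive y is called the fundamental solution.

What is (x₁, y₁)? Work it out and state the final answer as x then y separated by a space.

[18; 1,1,1,8,1,1,1,36] for √348; ℓ=8 ⇒ convergent index 7
i=0: a=18 ⇒ p=18, q=1
…
i=3: a=1 ⇒ p=56, q=3
i=4: a=8 ⇒ p=485, q=26
…
i=6: a=1 ⇒ p=1026, q=55
i=7: a=1 ⇒ p=1567, q=84
(x₁, y₁) = (1567, 84);  1567² − 348·84² = 1 ✓

1567 84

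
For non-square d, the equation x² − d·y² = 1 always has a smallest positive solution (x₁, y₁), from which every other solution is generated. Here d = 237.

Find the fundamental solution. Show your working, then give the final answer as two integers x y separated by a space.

d=237: √d = [15; 2,1,1,7,10,7,1,1,2,30] (ℓ=10, even), read p_9/q_9
k=0  a_k=15  p_k/q_k = 15/1
…
k=3  a_k=1  p_k/q_k = 77/5
k=4  a_k=7  p_k/q_k = 585/38
…
k=8  a_k=1  p_k/q_k = 90075/5851
k=9  a_k=2  p_k/q_k = 228151/14820
fundamental: x₁=228151, y₁=14820  (since 52052878801 − 237·219632400 = 1)

228151 14820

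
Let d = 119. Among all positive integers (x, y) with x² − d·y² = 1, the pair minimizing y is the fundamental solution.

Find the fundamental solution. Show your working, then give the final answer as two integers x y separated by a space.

[10; 1,9,1,20] for √119; ℓ=4 ⇒ convergent index 3
i=0: a=10 ⇒ p=10, q=1
i=1: a=1 ⇒ p=11, q=1
i=2: a=9 ⇒ p=109, q=10
i=3: a=1 ⇒ p=120, q=11
→ (120, 11).  Check: 120²=14400, 119·11²=14399, difference 1.

120 11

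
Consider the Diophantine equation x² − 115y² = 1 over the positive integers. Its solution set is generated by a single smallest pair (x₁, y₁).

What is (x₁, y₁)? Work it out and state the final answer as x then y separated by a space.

[10; 1,2,1,1,1,1,1,2,1,20] for √115; ℓ=10 ⇒ convergent index 9
a_0=10:  p_0=10·1+0=10,  q_0=10·0+1=1
a_1=1:  p_1=1·10+1=11,  q_1=1·1+0=1
…
a_3=1:  p_3=1·32+11=43,  q_3=1·3+1=4
…
a_5=1:  p_5=1·75+43=118,  q_5=1·7+4=11
a_6=1:  p_6=1·118+75=193,  q_6=1·11+7=18
a_7=1:  p_7=1·193+118=311,  q_7=1·18+11=29
a_8=2:  p_8=2·311+193=815,  q_8=2·29+18=76
a_9=1:  p_9=1·815+311=1126,  q_9=1·76+29=105
(x₁, y₁) = (1126, 105);  1126² − 115·105² = 1 ✓

1126 105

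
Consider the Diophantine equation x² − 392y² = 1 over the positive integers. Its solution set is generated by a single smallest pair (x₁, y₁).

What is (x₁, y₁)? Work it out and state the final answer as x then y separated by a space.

99 5

[19; 1,3,1,38] for √392; ℓ=4 ⇒ convergent index 3
a_0=19:  p_0=19·1+0=19,  q_0=19·0+1=1
…
a_2=3:  p_2=3·20+19=79,  q_2=3·1+1=4
a_3=1:  p_3=1·79+20=99,  q_3=1·4+1=5
→ (99, 5).  Check: 99²=9801, 392·5²=9800, difference 1.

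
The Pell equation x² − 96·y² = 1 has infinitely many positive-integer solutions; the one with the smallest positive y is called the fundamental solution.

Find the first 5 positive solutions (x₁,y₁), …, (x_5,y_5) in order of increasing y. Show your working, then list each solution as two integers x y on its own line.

d=96: √d = [9; 1,3,1,18] (ℓ=4, even), read p_3/q_3
a_0=9:  p_0=9·1+0=9,  q_0=9·0+1=1
…
a_2=3:  p_2=3·10+9=39,  q_2=3·1+1=4
a_3=1:  p_3=1·39+10=49,  q_3=1·4+1=5
fundamental: x₁=49, y₁=5  (since 2401 − 96·25 = 1)
(49+5√96)^2 = 4801 + 490√96
(49+5√96)^3 = 470449 + 48015√96
(49+5√96)^4 = 46099201 + 4704980√96
(49+5√96)^5 = 4517251249 + 461040025√96

49 5
4801 490
470449 48015
46099201 4704980
4517251249 461040025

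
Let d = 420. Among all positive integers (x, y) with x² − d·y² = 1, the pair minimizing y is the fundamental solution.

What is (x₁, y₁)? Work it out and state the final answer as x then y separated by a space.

41 2

√420 = [20; 2,40, …], period ℓ=2 (even) → k=1
i=0: a=20 ⇒ p=20, q=1
i=1: a=2 ⇒ p=41, q=2
→ (41, 2).  Check: 41²=1681, 420·2²=1680, difference 1.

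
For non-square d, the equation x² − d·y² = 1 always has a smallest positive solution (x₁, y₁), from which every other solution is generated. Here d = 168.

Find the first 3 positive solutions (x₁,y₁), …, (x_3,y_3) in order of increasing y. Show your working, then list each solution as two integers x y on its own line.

d=168: √d = [12; 1,24] (ℓ=2, even), read p_1/q_1
a_0=12:  p_0=12·1+0=12,  q_0=12·0+1=1
a_1=1:  p_1=1·12+1=13,  q_1=1·1+0=1
(x₁, y₁) = (13, 1);  13² − 168·1² = 1 ✓
k=2:  x_2 = 13·13+168·1·1 = 337,  y_2 = 13·1+1·13 = 26
k=3:  x_3 = 13·337+168·1·26 = 8749,  y_3 = 13·26+1·337 = 675

13 1
337 26
8749 675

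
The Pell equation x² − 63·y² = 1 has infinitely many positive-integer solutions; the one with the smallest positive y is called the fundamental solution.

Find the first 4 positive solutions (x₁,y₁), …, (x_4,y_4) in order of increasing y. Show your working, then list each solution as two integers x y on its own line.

8 1
127 16
2024 255
32257 4064

d=63: √d = [7; 1,14] (ℓ=2, even), read p_1/q_1
k=0  a_k=7  p_k/q_k = 7/1
k=1  a_k=1  p_k/q_k = 8/1
→ (8, 1).  Check: 8²=64, 63·1²=63, difference 1.
k=2:  x_2 = 8·8+63·1·1 = 127,  y_2 = 8·1+1·8 = 16
k=3:  x_3 = 8·127+63·1·16 = 2024,  y_3 = 8·16+1·127 = 255
k=4:  x_4 = 8·2024+63·1·255 = 32257,  y_4 = 8·255+1·2024 = 4064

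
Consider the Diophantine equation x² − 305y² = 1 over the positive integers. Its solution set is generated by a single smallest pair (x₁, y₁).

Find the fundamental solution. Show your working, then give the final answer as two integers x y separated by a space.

√305 = [17; 2,6,2,34, …], period ℓ=4 (even) → k=3
i=0: a=17 ⇒ p=17, q=1
i=1: a=2 ⇒ p=35, q=2
i=2: a=6 ⇒ p=227, q=13
i=3: a=2 ⇒ p=489, q=28
(x₁, y₁) = (489, 28);  489² − 305·28² = 1 ✓

489 28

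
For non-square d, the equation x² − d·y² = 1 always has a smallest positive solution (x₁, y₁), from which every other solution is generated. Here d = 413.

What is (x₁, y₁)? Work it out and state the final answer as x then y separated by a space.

113399 5580

d=413: √d = [20; 3,9,1,4,1,9,3,40] (ℓ=8, even), read p_7/q_7
step 0: (20, 1)  from 20·(1,0) + (0,1)
…
step 3: (630, 31)  from 1·(569,28) + (61,3)
…
step 5: (3719, 183)  from 1·(3089,152) + (630,31)
step 6: (36560, 1799)  from 9·(3719,183) + (3089,152)
step 7: (113399, 5580)  from 3·(36560,1799) + (3719,183)
(x₁, y₁) = (113399, 5580);  113399² − 413·5580² = 1 ✓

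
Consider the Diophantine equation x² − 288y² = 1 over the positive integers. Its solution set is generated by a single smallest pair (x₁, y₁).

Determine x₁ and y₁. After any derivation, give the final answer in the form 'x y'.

[16; 1,32] for √288; ℓ=2 ⇒ convergent index 1
k=0  a_k=16  p_k/q_k = 16/1
k=1  a_k=1  p_k/q_k = 17/1
(x₁, y₁) = (17, 1);  17² − 288·1² = 1 ✓

17 1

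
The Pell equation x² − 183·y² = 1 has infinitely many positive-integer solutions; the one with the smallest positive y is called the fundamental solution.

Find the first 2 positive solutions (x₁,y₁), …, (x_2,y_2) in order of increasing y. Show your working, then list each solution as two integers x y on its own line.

d=183: √d = [13; 1,1,8,1,1,26] (ℓ=6, even), read p_5/q_5
i=0: a=13 ⇒ p=13, q=1
i=1: a=1 ⇒ p=14, q=1
i=2: a=1 ⇒ p=27, q=2
…
i=4: a=1 ⇒ p=257, q=19
i=5: a=1 ⇒ p=487, q=36
fundamental: x₁=487, y₁=36  (since 237169 − 183·1296 = 1)
(487+36√183)^2 = 474337 + 35064√183

487 36
474337 35064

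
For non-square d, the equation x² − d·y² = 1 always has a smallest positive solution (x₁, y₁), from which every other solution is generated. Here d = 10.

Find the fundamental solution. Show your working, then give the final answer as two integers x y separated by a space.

d=10: √d = [3; 6] (ℓ=1, odd), read p_1/q_1
i=0: a=3 ⇒ p=3, q=1
i=1: a=6 ⇒ p=19, q=6
→ (19, 6).  Check: 19²=361, 10·6²=360, difference 1.

19 6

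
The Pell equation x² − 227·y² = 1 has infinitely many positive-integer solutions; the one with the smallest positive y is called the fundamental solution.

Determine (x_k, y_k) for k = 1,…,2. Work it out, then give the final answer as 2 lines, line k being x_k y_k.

√227 = [15; 15,30, …], period ℓ=2 (even) → k=1
i=0: a=15 ⇒ p=15, q=1
i=1: a=15 ⇒ p=226, q=15
→ (226, 15).  Check: 226²=51076, 227·15²=51075, difference 1.
n=2: (226,15)∘(226,15) = (226·226+227·15·15, 226·15+15·226) = (102151,6780)

226 15
102151 6780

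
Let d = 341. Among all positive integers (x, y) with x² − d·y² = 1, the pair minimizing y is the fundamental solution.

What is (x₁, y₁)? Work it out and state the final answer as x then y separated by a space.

10626551 575460

√341 → a₀=18, period (2,6,1,8,2,…,6,2,36); ℓ=14 even so k=13
i=0: a=18 ⇒ p=18, q=1
i=1: a=2 ⇒ p=37, q=2
…
i=4: a=8 ⇒ p=2456, q=133
…
i=6: a=1 ⇒ p=7645, q=414
i=7: a=2 ⇒ p=20479, q=1109
…
i=10: a=8 ⇒ p=641940, q=34763
i=11: a=1 ⇒ p=718667, q=38918
i=12: a=6 ⇒ p=4953942, q=268271
i=13: a=2 ⇒ p=10626551, q=575460
fundamental: x₁=10626551, y₁=575460  (since 112923586155601 − 341·331154211600 = 1)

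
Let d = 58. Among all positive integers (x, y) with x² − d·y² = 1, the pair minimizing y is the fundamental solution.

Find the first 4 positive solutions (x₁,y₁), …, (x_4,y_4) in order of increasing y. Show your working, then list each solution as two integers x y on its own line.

19603 2574
768555217 100916244
30131975818099 3956522259690
1181354243155834177 155119411612489896

d=58: √d = [7; 1,1,1,1,1,1,14] (ℓ=7, odd), read p_13/q_13
k=0  a_k=7  p_k/q_k = 7/1
k=1  a_k=1  p_k/q_k = 8/1
k=2  a_k=1  p_k/q_k = 15/2
k=3  a_k=1  p_k/q_k = 23/3
…
k=5  a_k=1  p_k/q_k = 61/8
k=6  a_k=1  p_k/q_k = 99/13
k=7  a_k=14  p_k/q_k = 1447/190
k=8  a_k=1  p_k/q_k = 1546/203
…
k=11  a_k=1  p_k/q_k = 7532/989
k=12  a_k=1  p_k/q_k = 12071/1585
k=13  a_k=1  p_k/q_k = 19603/2574
fundamental: x₁=19603, y₁=2574  (since 384277609 − 58·6625476 = 1)
k=2:  x_2 = 19603·19603+58·2574·2574 = 768555217,  y_2 = 19603·2574+2574·19603 = 100916244
k=3:  x_3 = 19603·768555217+58·2574·100916244 = 30131975818099,  y_3 = 19603·100916244+2574·768555217 = 3956522259690
k=4:  x_4 = 19603·30131975818099+58·2574·3956522259690 = 1181354243155834177,  y_4 = 19603·3956522259690+2574·30131975818099 = 155119411612489896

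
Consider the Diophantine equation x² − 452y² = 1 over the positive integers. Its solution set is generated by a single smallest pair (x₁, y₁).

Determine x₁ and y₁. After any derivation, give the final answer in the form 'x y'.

1204353 56648

d=452: √d = [21; 3,1,5,3,10,3,5,1,3,42] (ℓ=10, even), read p_9/q_9
step 0: (21, 1)  from 21·(1,0) + (0,1)
…
step 2: (85, 4)  from 1·(64,3) + (21,1)
step 3: (489, 23)  from 5·(85,4) + (64,3)
step 4: (1552, 73)  from 3·(489,23) + (85,4)
step 5: (16009, 753)  from 10·(1552,73) + (489,23)
step 6: (49579, 2332)  from 3·(16009,753) + (1552,73)
step 7: (263904, 12413)  from 5·(49579,2332) + (16009,753)
step 8: (313483, 14745)  from 1·(263904,12413) + (49579,2332)
step 9: (1204353, 56648)  from 3·(313483,14745) + (263904,12413)
→ (1204353, 56648).  Check: 1204353²=1450466148609, 452·56648²=1450466148608, difference 1.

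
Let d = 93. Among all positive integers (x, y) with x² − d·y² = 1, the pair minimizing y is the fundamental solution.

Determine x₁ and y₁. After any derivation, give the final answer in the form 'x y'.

12151 1260

d=93: √d = [9; 1,1,1,4,6,4,1,1,1,18] (ℓ=10, even), read p_9/q_9
step 0: (9, 1)  from 9·(1,0) + (0,1)
…
step 3: (29, 3)  from 1·(19,2) + (10,1)
step 4: (135, 14)  from 4·(29,3) + (19,2)
step 5: (839, 87)  from 6·(135,14) + (29,3)
…
step 7: (4330, 449)  from 1·(3491,362) + (839,87)
step 8: (7821, 811)  from 1·(4330,449) + (3491,362)
step 9: (12151, 1260)  from 1·(7821,811) + (4330,449)
→ (12151, 1260).  Check: 12151²=147646801, 93·1260²=147646800, difference 1.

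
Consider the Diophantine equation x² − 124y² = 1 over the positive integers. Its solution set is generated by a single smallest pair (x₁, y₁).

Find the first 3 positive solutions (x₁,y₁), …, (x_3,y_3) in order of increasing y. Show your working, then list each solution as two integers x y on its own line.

[11; 7,2,1,1,1,…,2,7,22] for √124; ℓ=16 ⇒ convergent index 15
step 0: (11, 1)  from 11·(1,0) + (0,1)
step 1: (78, 7)  from 7·(11,1) + (1,0)
step 2: (167, 15)  from 2·(78,7) + (11,1)
step 3: (245, 22)  from 1·(167,15) + (78,7)
…
step 8: (14543, 1306)  from 4·(3040,273) + (2383,214)
…
step 11: (84875, 7622)  from 1·(67292,6043) + (17583,1579)
step 12: (152167, 13665)  from 1·(84875,7622) + (67292,6043)
…
step 14: (626251, 56239)  from 2·(237042,21287) + (152167,13665)
step 15: (4620799, 414960)  from 7·(626251,56239) + (237042,21287)
fundamental: x₁=4620799, y₁=414960  (since 21351783398401 − 124·172191801600 = 1)
n=2: (4620799,414960)∘(4620799,414960) = (4620799·4620799+124·414960·414960, 4620799·414960+414960·4620799) = (42703566796801,3834893506080)
n=3: (42703566796801,3834893506080)∘(4620799,414960) = (4620799·42703566796801+124·414960·3834893506080, 4620799·3834893506080+414960·42703566796801) = (394649197502177907199,35440544156001500880)

4620799 414960
42703566796801 3834893506080
394649197502177907199 35440544156001500880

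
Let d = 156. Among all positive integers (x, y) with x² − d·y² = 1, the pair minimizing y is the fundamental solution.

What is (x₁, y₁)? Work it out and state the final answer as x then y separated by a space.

25 2

√156 = [12; 2,24, …], period ℓ=2 (even) → k=1
a_0=12:  p_0=12·1+0=12,  q_0=12·0+1=1
a_1=2:  p_1=2·12+1=25,  q_1=2·1+0=2
(x₁, y₁) = (25, 2);  25² − 156·2² = 1 ✓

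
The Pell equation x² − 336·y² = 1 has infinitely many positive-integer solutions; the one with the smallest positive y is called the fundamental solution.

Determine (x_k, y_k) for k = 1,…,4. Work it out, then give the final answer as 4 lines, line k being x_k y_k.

55 3
6049 330
665335 36297
73180801 3992340

√336 = [18; 3,36, …], period ℓ=2 (even) → k=1
step 0: (18, 1)  from 18·(1,0) + (0,1)
step 1: (55, 3)  from 3·(18,1) + (1,0)
(x₁, y₁) = (55, 3);  55² − 336·3² = 1 ✓
n=2: (55,3)∘(55,3) = (55·55+336·3·3, 55·3+3·55) = (6049,330)
n=3: (6049,330)∘(55,3) = (55·6049+336·3·330, 55·330+3·6049) = (665335,36297)
n=4: (665335,36297)∘(55,3) = (55·665335+336·3·36297, 55·36297+3·665335) = (73180801,3992340)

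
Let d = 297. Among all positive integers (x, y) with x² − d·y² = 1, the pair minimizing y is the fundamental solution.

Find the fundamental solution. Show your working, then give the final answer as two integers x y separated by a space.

48599 2820

√297 = [17; 4,3,1,1,2,1,1,3,4,34, …], period ℓ=10 (even) → k=9
step 0: (17, 1)  from 17·(1,0) + (0,1)
step 1: (69, 4)  from 4·(17,1) + (1,0)
…
step 3: (293, 17)  from 1·(224,13) + (69,4)
…
step 8: (11357, 659)  from 3·(3171,184) + (1844,107)
step 9: (48599, 2820)  from 4·(11357,659) + (3171,184)
(x₁, y₁) = (48599, 2820);  48599² − 297·2820² = 1 ✓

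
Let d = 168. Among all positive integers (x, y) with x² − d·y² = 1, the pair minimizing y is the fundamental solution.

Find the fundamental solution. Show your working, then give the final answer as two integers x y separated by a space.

13 1

[12; 1,24] for √168; ℓ=2 ⇒ convergent index 1
step 0: (12, 1)  from 12·(1,0) + (0,1)
step 1: (13, 1)  from 1·(12,1) + (1,0)
(x₁, y₁) = (13, 1);  13² − 168·1² = 1 ✓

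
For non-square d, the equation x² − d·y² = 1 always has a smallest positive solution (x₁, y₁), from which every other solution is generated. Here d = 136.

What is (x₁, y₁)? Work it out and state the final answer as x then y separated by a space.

[11; 1,1,1,22] for √136; ℓ=4 ⇒ convergent index 3
i=0: a=11 ⇒ p=11, q=1
…
i=2: a=1 ⇒ p=23, q=2
i=3: a=1 ⇒ p=35, q=3
(x₁, y₁) = (35, 3);  35² − 136·3² = 1 ✓

35 3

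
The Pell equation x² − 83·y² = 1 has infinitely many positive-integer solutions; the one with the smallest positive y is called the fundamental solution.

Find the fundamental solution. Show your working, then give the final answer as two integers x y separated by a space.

√83 = [9; 9,18, …], period ℓ=2 (even) → k=1
step 0: (9, 1)  from 9·(1,0) + (0,1)
step 1: (82, 9)  from 9·(9,1) + (1,0)
fundamental: x₁=82, y₁=9  (since 6724 − 83·81 = 1)

82 9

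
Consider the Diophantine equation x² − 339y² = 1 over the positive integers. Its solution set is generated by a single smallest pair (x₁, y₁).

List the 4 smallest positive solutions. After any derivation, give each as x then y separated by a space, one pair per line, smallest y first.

√339 = [18; 2,2,2,1,17,1,2,2,2,36, …], period ℓ=10 (even) → k=9
a_0=18:  p_0=18·1+0=18,  q_0=18·0+1=1
a_1=2:  p_1=2·18+1=37,  q_1=2·1+0=2
a_2=2:  p_2=2·37+18=92,  q_2=2·2+1=5
a_3=2:  p_3=2·92+37=221,  q_3=2·5+2=12
a_4=1:  p_4=1·221+92=313,  q_4=1·12+5=17
a_5=17:  p_5=17·313+221=5542,  q_5=17·17+12=301
a_6=1:  p_6=1·5542+313=5855,  q_6=1·301+17=318
…
a_8=2:  p_8=2·17252+5855=40359,  q_8=2·937+318=2192
a_9=2:  p_9=2·40359+17252=97970,  q_9=2·2192+937=5321
fundamental: x₁=97970, y₁=5321  (since 9598120900 − 339·28313041 = 1)
(x_2, y_2) = (97970·97970 + 339·5321·5321, 97970·5321 + 5321·97970) = (19196241799, 1042596740)
(x_3, y_3) = (97970·19196241799 + 339·5321·1042596740, 97970·1042596740 + 5321·19196241799) = (3761311617998090, 204286405230279)
(x_4, y_4) = (97970·3761311617998090 + 339·5321·204286405230279, 97970·204286405230279 + 5321·3761311617998090) = (736991398411349512801, 40027878239778270520)

97970 5321
19196241799 1042596740
3761311617998090 204286405230279
736991398411349512801 40027878239778270520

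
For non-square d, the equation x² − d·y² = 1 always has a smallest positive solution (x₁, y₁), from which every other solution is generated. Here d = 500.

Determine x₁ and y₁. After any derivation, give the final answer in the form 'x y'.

√500 → a₀=22, period (2,1,3,2,1,…,1,2,44); ℓ=14 even so k=13
k=0  a_k=22  p_k/q_k = 22/1
k=1  a_k=2  p_k/q_k = 45/2
k=2  a_k=1  p_k/q_k = 67/3
…
k=4  a_k=2  p_k/q_k = 559/25
k=5  a_k=1  p_k/q_k = 805/36
k=6  a_k=1  p_k/q_k = 1364/61
k=7  a_k=10  p_k/q_k = 14445/646
…
k=9  a_k=1  p_k/q_k = 30254/1353
…
k=11  a_k=3  p_k/q_k = 259205/11592
k=12  a_k=1  p_k/q_k = 335522/15005
k=13  a_k=2  p_k/q_k = 930249/41602
→ (930249, 41602).  Check: 930249²=865363202001, 500·41602²=865363202000, difference 1.

930249 41602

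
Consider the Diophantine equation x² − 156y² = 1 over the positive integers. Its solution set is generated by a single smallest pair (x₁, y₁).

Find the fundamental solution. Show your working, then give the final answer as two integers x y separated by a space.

√156 = [12; 2,24, …], period ℓ=2 (even) → k=1
step 0: (12, 1)  from 12·(1,0) + (0,1)
step 1: (25, 2)  from 2·(12,1) + (1,0)
(x₁, y₁) = (25, 2);  25² − 156·2² = 1 ✓

25 2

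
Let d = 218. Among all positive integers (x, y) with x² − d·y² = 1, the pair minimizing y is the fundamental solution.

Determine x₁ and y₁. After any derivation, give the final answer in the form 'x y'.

126003 8534

d=218: √d = [14; 1,3,3,1,28] (ℓ=5, odd), read p_9/q_9
a_0=14:  p_0=14·1+0=14,  q_0=14·0+1=1
…
a_2=3:  p_2=3·15+14=59,  q_2=3·1+1=4
a_3=3:  p_3=3·59+15=192,  q_3=3·4+1=13
…
a_8=3:  p_8=3·29633+7471=96370,  q_8=3·2007+506=6527
a_9=1:  p_9=1·96370+29633=126003,  q_9=1·6527+2007=8534
(x₁, y₁) = (126003, 8534);  126003² − 218·8534² = 1 ✓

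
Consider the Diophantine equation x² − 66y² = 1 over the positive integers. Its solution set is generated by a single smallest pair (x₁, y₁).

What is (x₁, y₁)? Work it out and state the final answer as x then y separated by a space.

65 8

d=66: √d = [8; 8,16] (ℓ=2, even), read p_1/q_1
k=0  a_k=8  p_k/q_k = 8/1
k=1  a_k=8  p_k/q_k = 65/8
→ (65, 8).  Check: 65²=4225, 66·8²=4224, difference 1.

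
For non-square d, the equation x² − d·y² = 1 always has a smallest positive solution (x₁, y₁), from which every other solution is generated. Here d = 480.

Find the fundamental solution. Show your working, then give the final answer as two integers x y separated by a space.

d=480: √d = [21; 1,9,1,42] (ℓ=4, even), read p_3/q_3
k=0  a_k=21  p_k/q_k = 21/1
k=1  a_k=1  p_k/q_k = 22/1
k=2  a_k=9  p_k/q_k = 219/10
k=3  a_k=1  p_k/q_k = 241/11
→ (241, 11).  Check: 241²=58081, 480·11²=58080, difference 1.

241 11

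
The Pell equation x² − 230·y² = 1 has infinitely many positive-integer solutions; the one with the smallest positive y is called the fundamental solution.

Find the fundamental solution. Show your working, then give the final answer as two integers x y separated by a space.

d=230: √d = [15; 6,30] (ℓ=2, even), read p_1/q_1
k=0  a_k=15  p_k/q_k = 15/1
k=1  a_k=6  p_k/q_k = 91/6
→ (91, 6).  Check: 91²=8281, 230·6²=8280, difference 1.

91 6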